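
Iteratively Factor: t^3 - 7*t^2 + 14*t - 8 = (t - 4)*(t^2 - 3*t + 2) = (t - 4)*(t - 2)*(t - 1)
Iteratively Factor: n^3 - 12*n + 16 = (n - 2)*(n^2 + 2*n - 8) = (n - 2)^2*(n + 4)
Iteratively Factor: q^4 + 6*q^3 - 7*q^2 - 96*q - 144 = (q + 3)*(q^3 + 3*q^2 - 16*q - 48) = (q + 3)^2*(q^2 - 16) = (q - 4)*(q + 3)^2*(q + 4)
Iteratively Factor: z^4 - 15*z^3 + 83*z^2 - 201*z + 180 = (z - 4)*(z^3 - 11*z^2 + 39*z - 45) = (z - 4)*(z - 3)*(z^2 - 8*z + 15) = (z - 4)*(z - 3)^2*(z - 5)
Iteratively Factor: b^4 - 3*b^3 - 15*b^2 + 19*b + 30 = (b - 5)*(b^3 + 2*b^2 - 5*b - 6) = (b - 5)*(b - 2)*(b^2 + 4*b + 3) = (b - 5)*(b - 2)*(b + 3)*(b + 1)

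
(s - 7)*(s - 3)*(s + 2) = s^3 - 8*s^2 + s + 42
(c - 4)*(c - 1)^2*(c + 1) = c^4 - 5*c^3 + 3*c^2 + 5*c - 4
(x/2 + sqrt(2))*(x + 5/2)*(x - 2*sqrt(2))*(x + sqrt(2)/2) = x^4/2 + sqrt(2)*x^3/4 + 5*x^3/4 - 4*x^2 + 5*sqrt(2)*x^2/8 - 10*x - 2*sqrt(2)*x - 5*sqrt(2)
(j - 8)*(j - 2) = j^2 - 10*j + 16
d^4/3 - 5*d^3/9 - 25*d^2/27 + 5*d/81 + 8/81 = (d/3 + 1/3)*(d - 8/3)*(d - 1/3)*(d + 1/3)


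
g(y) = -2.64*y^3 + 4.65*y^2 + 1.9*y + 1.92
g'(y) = -7.92*y^2 + 9.3*y + 1.9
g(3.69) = -60.40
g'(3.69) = -71.62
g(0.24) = 2.61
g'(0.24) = 3.68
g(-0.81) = 4.83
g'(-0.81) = -10.83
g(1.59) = 6.08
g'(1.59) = -3.34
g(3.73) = -63.30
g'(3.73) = -73.60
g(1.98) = 3.42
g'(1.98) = -10.74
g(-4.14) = 261.08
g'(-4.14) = -172.35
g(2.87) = -16.73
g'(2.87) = -36.65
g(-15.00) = 9929.67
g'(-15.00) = -1919.60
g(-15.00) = 9929.67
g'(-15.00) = -1919.60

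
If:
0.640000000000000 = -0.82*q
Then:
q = -0.78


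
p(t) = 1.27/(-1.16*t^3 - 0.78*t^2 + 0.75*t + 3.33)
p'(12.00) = 0.00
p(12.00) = -0.00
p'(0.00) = -0.09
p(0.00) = 0.38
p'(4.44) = 0.01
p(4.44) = -0.01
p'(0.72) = 0.30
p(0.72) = 0.42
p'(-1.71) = 0.28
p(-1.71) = 0.23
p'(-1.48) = 0.32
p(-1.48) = 0.30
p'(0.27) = -0.01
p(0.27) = 0.37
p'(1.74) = 1.08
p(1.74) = -0.33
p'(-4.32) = 0.01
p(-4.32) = 0.02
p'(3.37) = 0.02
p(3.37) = -0.03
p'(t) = 1.27*(3.48*t^2 + 1.56*t - 0.75)/(-1.16*t^3 - 0.78*t^2 + 0.75*t + 3.33)^2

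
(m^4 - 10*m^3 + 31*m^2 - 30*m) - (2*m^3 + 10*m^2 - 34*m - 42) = m^4 - 12*m^3 + 21*m^2 + 4*m + 42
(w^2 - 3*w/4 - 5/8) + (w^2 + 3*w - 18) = 2*w^2 + 9*w/4 - 149/8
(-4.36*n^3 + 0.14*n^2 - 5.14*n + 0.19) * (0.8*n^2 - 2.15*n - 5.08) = -3.488*n^5 + 9.486*n^4 + 17.7358*n^3 + 10.4918*n^2 + 25.7027*n - 0.9652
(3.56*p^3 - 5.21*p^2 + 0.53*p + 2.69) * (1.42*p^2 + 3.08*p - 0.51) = 5.0552*p^5 + 3.5666*p^4 - 17.1098*p^3 + 8.1093*p^2 + 8.0149*p - 1.3719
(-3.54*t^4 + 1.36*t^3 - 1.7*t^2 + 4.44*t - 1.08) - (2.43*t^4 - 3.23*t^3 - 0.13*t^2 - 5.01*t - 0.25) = -5.97*t^4 + 4.59*t^3 - 1.57*t^2 + 9.45*t - 0.83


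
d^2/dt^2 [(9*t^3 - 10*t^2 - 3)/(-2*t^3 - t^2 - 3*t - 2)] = 2*(58*t^6 + 162*t^5 + 108*t^4 - 325*t^3 - 159*t^2 - 117*t + 61)/(8*t^9 + 12*t^8 + 42*t^7 + 61*t^6 + 87*t^5 + 105*t^4 + 87*t^3 + 66*t^2 + 36*t + 8)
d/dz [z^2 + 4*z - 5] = 2*z + 4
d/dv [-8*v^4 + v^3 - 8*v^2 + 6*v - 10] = -32*v^3 + 3*v^2 - 16*v + 6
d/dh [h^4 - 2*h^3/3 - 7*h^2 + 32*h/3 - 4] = 4*h^3 - 2*h^2 - 14*h + 32/3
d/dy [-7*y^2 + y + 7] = 1 - 14*y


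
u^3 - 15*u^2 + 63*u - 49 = (u - 7)^2*(u - 1)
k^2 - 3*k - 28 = (k - 7)*(k + 4)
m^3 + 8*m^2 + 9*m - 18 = (m - 1)*(m + 3)*(m + 6)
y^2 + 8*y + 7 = (y + 1)*(y + 7)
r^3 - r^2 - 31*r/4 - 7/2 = (r - 7/2)*(r + 1/2)*(r + 2)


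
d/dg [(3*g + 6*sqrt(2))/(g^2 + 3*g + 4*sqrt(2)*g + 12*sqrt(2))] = 3*(g^2 + 3*g + 4*sqrt(2)*g - (g + 2*sqrt(2))*(2*g + 3 + 4*sqrt(2)) + 12*sqrt(2))/(g^2 + 3*g + 4*sqrt(2)*g + 12*sqrt(2))^2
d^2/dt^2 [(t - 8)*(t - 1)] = 2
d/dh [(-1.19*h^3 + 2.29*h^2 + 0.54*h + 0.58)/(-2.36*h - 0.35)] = (5.6168*h^3 - 4.1549*h^2 - 1.603*h + 1.1798)/(5.5696*h^2 + 1.652*h + 0.1225)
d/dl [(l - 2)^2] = 2*l - 4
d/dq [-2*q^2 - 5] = -4*q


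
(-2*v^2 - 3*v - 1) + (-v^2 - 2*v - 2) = -3*v^2 - 5*v - 3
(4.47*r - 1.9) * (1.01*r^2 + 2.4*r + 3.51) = 4.5147*r^3 + 8.809*r^2 + 11.1297*r - 6.669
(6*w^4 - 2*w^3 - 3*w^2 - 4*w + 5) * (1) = 6*w^4 - 2*w^3 - 3*w^2 - 4*w + 5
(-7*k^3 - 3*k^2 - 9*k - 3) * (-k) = 7*k^4 + 3*k^3 + 9*k^2 + 3*k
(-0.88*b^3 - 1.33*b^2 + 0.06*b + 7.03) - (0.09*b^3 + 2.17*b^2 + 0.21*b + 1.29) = -0.97*b^3 - 3.5*b^2 - 0.15*b + 5.74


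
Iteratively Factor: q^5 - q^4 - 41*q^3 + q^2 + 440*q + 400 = (q + 4)*(q^4 - 5*q^3 - 21*q^2 + 85*q + 100) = (q + 1)*(q + 4)*(q^3 - 6*q^2 - 15*q + 100) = (q + 1)*(q + 4)^2*(q^2 - 10*q + 25) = (q - 5)*(q + 1)*(q + 4)^2*(q - 5)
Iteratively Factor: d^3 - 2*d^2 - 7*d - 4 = (d + 1)*(d^2 - 3*d - 4) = (d - 4)*(d + 1)*(d + 1)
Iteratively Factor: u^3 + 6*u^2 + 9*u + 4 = (u + 1)*(u^2 + 5*u + 4) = (u + 1)*(u + 4)*(u + 1)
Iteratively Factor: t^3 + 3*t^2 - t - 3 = (t + 3)*(t^2 - 1) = (t + 1)*(t + 3)*(t - 1)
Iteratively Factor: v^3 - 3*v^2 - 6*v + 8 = (v - 4)*(v^2 + v - 2) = (v - 4)*(v - 1)*(v + 2)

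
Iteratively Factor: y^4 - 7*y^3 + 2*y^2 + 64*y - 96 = (y - 2)*(y^3 - 5*y^2 - 8*y + 48) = (y - 4)*(y - 2)*(y^2 - y - 12) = (y - 4)*(y - 2)*(y + 3)*(y - 4)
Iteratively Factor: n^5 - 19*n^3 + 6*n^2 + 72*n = (n - 3)*(n^4 + 3*n^3 - 10*n^2 - 24*n) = (n - 3)*(n + 2)*(n^3 + n^2 - 12*n) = (n - 3)^2*(n + 2)*(n^2 + 4*n) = n*(n - 3)^2*(n + 2)*(n + 4)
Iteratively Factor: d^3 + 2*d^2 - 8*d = (d)*(d^2 + 2*d - 8) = d*(d - 2)*(d + 4)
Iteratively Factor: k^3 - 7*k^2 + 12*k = (k)*(k^2 - 7*k + 12) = k*(k - 4)*(k - 3)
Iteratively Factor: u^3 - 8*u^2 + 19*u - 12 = (u - 3)*(u^2 - 5*u + 4) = (u - 3)*(u - 1)*(u - 4)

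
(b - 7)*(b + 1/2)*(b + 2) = b^3 - 9*b^2/2 - 33*b/2 - 7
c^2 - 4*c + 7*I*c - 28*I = (c - 4)*(c + 7*I)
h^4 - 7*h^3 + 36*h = h*(h - 6)*(h - 3)*(h + 2)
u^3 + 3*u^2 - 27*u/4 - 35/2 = (u - 5/2)*(u + 2)*(u + 7/2)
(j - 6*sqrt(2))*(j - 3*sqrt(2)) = j^2 - 9*sqrt(2)*j + 36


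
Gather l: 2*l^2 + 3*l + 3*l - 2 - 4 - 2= 2*l^2 + 6*l - 8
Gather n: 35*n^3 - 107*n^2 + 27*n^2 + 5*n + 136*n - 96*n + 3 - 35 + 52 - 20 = 35*n^3 - 80*n^2 + 45*n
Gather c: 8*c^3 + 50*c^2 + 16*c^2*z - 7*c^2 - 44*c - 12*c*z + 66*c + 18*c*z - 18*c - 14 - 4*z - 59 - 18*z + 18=8*c^3 + c^2*(16*z + 43) + c*(6*z + 4) - 22*z - 55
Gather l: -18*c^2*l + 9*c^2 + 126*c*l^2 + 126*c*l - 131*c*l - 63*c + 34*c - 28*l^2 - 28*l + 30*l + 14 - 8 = 9*c^2 - 29*c + l^2*(126*c - 28) + l*(-18*c^2 - 5*c + 2) + 6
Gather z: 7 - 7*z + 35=42 - 7*z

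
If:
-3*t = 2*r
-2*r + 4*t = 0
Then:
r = 0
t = 0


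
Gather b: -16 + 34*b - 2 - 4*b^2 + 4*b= -4*b^2 + 38*b - 18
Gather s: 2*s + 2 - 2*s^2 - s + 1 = -2*s^2 + s + 3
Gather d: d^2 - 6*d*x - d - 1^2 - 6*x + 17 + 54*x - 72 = d^2 + d*(-6*x - 1) + 48*x - 56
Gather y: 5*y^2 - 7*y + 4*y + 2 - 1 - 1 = 5*y^2 - 3*y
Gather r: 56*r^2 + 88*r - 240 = 56*r^2 + 88*r - 240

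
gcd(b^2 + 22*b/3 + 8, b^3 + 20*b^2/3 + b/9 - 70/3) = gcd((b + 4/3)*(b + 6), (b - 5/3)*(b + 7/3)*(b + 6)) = b + 6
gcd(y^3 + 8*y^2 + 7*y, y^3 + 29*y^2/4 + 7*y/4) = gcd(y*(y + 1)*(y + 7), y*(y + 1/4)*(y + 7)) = y^2 + 7*y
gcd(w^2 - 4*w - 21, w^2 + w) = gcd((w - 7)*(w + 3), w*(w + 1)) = 1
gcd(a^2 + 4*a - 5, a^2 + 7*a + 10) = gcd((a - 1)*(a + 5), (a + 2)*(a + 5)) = a + 5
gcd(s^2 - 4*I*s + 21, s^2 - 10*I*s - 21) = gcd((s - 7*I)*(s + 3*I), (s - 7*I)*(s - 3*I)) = s - 7*I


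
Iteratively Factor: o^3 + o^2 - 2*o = (o)*(o^2 + o - 2) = o*(o + 2)*(o - 1)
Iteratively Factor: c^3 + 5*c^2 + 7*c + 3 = (c + 1)*(c^2 + 4*c + 3) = (c + 1)*(c + 3)*(c + 1)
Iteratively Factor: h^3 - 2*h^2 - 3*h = (h + 1)*(h^2 - 3*h) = (h - 3)*(h + 1)*(h)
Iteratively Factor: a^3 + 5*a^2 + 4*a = (a + 1)*(a^2 + 4*a) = (a + 1)*(a + 4)*(a)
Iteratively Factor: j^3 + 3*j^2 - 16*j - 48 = (j + 3)*(j^2 - 16) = (j - 4)*(j + 3)*(j + 4)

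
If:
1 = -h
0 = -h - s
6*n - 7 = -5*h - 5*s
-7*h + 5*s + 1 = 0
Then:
No Solution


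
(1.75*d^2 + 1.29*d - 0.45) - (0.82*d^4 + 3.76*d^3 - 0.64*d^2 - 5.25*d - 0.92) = -0.82*d^4 - 3.76*d^3 + 2.39*d^2 + 6.54*d + 0.47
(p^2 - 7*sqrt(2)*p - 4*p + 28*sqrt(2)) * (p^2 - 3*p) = p^4 - 7*sqrt(2)*p^3 - 7*p^3 + 12*p^2 + 49*sqrt(2)*p^2 - 84*sqrt(2)*p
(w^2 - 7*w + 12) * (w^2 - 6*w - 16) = w^4 - 13*w^3 + 38*w^2 + 40*w - 192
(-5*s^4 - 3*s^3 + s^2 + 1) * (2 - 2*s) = 10*s^5 - 4*s^4 - 8*s^3 + 2*s^2 - 2*s + 2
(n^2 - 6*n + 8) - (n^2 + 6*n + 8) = -12*n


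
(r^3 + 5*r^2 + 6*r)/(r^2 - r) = (r^2 + 5*r + 6)/(r - 1)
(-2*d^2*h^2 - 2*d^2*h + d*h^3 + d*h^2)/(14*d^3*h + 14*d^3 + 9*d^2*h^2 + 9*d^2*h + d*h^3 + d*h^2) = h*(-2*d + h)/(14*d^2 + 9*d*h + h^2)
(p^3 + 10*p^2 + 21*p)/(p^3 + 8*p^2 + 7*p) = (p + 3)/(p + 1)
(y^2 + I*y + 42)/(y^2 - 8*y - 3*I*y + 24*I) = (y^2 + I*y + 42)/(y^2 - 8*y - 3*I*y + 24*I)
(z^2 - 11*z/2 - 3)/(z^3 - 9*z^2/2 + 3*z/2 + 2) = (z - 6)/(z^2 - 5*z + 4)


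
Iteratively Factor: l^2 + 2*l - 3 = (l - 1)*(l + 3)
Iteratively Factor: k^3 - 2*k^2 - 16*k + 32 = (k - 2)*(k^2 - 16) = (k - 4)*(k - 2)*(k + 4)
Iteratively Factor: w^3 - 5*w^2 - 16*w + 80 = (w - 4)*(w^2 - w - 20) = (w - 4)*(w + 4)*(w - 5)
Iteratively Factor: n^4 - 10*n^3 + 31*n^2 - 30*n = (n - 2)*(n^3 - 8*n^2 + 15*n) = (n - 3)*(n - 2)*(n^2 - 5*n) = (n - 5)*(n - 3)*(n - 2)*(n)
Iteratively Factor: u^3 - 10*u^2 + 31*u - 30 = (u - 5)*(u^2 - 5*u + 6) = (u - 5)*(u - 2)*(u - 3)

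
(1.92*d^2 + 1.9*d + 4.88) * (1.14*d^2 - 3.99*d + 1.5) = 2.1888*d^4 - 5.4948*d^3 + 0.862199999999999*d^2 - 16.6212*d + 7.32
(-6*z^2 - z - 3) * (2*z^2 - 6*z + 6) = -12*z^4 + 34*z^3 - 36*z^2 + 12*z - 18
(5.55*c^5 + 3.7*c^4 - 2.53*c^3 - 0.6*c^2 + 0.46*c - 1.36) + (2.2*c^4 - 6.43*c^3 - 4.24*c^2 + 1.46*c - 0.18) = 5.55*c^5 + 5.9*c^4 - 8.96*c^3 - 4.84*c^2 + 1.92*c - 1.54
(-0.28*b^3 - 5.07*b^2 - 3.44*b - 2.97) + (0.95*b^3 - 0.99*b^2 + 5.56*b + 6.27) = 0.67*b^3 - 6.06*b^2 + 2.12*b + 3.3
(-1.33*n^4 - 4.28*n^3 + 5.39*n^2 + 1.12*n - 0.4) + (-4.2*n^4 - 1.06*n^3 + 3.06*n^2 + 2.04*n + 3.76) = -5.53*n^4 - 5.34*n^3 + 8.45*n^2 + 3.16*n + 3.36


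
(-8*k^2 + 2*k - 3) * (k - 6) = -8*k^3 + 50*k^2 - 15*k + 18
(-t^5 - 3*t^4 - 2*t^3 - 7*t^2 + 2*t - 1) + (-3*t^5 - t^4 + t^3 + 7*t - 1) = -4*t^5 - 4*t^4 - t^3 - 7*t^2 + 9*t - 2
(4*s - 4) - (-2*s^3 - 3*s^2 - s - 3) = 2*s^3 + 3*s^2 + 5*s - 1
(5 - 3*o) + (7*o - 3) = 4*o + 2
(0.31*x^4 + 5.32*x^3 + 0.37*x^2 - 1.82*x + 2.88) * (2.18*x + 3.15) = 0.6758*x^5 + 12.5741*x^4 + 17.5646*x^3 - 2.8021*x^2 + 0.545400000000001*x + 9.072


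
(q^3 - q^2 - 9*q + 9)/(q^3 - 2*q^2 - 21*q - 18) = (q^2 - 4*q + 3)/(q^2 - 5*q - 6)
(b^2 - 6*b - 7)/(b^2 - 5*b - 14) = (b + 1)/(b + 2)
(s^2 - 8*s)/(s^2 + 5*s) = (s - 8)/(s + 5)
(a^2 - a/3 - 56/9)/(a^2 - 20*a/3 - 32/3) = (-9*a^2 + 3*a + 56)/(3*(-3*a^2 + 20*a + 32))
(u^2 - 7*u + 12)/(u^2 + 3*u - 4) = (u^2 - 7*u + 12)/(u^2 + 3*u - 4)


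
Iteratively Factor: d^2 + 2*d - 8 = (d + 4)*(d - 2)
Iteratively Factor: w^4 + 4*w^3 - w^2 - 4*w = (w - 1)*(w^3 + 5*w^2 + 4*w) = (w - 1)*(w + 1)*(w^2 + 4*w) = w*(w - 1)*(w + 1)*(w + 4)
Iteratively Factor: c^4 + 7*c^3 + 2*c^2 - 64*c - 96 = (c + 4)*(c^3 + 3*c^2 - 10*c - 24) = (c + 4)^2*(c^2 - c - 6) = (c - 3)*(c + 4)^2*(c + 2)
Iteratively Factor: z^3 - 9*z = (z + 3)*(z^2 - 3*z) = (z - 3)*(z + 3)*(z)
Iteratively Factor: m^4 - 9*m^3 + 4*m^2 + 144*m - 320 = (m - 4)*(m^3 - 5*m^2 - 16*m + 80) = (m - 4)*(m + 4)*(m^2 - 9*m + 20) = (m - 5)*(m - 4)*(m + 4)*(m - 4)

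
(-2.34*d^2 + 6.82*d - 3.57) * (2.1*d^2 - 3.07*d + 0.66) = -4.914*d^4 + 21.5058*d^3 - 29.9788*d^2 + 15.4611*d - 2.3562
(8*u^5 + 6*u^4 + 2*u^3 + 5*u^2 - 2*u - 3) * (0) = 0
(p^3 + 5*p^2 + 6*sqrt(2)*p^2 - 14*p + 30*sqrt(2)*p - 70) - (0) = p^3 + 5*p^2 + 6*sqrt(2)*p^2 - 14*p + 30*sqrt(2)*p - 70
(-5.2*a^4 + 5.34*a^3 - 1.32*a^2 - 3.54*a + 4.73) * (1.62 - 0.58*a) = 3.016*a^5 - 11.5212*a^4 + 9.4164*a^3 - 0.0852000000000004*a^2 - 8.4782*a + 7.6626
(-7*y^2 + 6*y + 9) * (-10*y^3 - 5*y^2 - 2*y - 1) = 70*y^5 - 25*y^4 - 106*y^3 - 50*y^2 - 24*y - 9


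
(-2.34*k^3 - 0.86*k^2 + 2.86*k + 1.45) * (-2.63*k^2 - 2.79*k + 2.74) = 6.1542*k^5 + 8.7904*k^4 - 11.534*k^3 - 14.1493*k^2 + 3.7909*k + 3.973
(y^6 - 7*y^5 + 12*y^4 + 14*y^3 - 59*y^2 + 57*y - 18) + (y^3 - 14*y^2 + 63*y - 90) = y^6 - 7*y^5 + 12*y^4 + 15*y^3 - 73*y^2 + 120*y - 108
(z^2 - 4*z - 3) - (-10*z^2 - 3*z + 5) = 11*z^2 - z - 8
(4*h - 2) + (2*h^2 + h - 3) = 2*h^2 + 5*h - 5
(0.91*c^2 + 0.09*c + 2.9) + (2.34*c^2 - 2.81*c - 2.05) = 3.25*c^2 - 2.72*c + 0.85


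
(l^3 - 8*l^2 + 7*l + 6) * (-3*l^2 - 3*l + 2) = -3*l^5 + 21*l^4 + 5*l^3 - 55*l^2 - 4*l + 12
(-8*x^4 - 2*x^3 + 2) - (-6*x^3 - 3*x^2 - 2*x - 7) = -8*x^4 + 4*x^3 + 3*x^2 + 2*x + 9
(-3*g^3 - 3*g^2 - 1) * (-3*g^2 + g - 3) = 9*g^5 + 6*g^4 + 6*g^3 + 12*g^2 - g + 3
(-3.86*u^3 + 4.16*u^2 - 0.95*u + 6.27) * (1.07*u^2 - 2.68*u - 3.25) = -4.1302*u^5 + 14.796*u^4 + 0.379699999999998*u^3 - 4.2651*u^2 - 13.7161*u - 20.3775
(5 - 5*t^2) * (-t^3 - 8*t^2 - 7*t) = 5*t^5 + 40*t^4 + 30*t^3 - 40*t^2 - 35*t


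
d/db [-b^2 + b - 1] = 1 - 2*b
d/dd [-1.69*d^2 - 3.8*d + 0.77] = -3.38*d - 3.8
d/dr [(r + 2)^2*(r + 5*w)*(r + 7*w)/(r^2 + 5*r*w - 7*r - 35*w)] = (2*r^3 + 7*r^2*w - 17*r^2 - 98*r*w - 56*r - 224*w - 28)/(r^2 - 14*r + 49)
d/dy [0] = 0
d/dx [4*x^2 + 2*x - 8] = 8*x + 2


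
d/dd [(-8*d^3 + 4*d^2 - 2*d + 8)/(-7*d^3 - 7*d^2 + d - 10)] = 2*(42*d^4 - 22*d^3 + 199*d^2 + 16*d + 6)/(49*d^6 + 98*d^5 + 35*d^4 + 126*d^3 + 141*d^2 - 20*d + 100)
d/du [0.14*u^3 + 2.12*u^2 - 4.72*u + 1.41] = 0.42*u^2 + 4.24*u - 4.72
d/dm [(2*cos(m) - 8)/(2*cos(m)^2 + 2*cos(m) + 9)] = 2*(-16*cos(m) + cos(2*m) - 16)*sin(m)/(2*cos(m) + cos(2*m) + 10)^2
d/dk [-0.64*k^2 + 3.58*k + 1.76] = 3.58 - 1.28*k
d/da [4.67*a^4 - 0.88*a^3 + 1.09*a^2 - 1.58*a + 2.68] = 18.68*a^3 - 2.64*a^2 + 2.18*a - 1.58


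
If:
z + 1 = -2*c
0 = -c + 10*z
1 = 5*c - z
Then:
No Solution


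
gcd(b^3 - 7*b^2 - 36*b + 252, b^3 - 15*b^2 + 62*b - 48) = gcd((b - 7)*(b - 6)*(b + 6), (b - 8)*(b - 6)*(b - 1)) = b - 6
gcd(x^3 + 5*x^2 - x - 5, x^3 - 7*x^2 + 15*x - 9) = x - 1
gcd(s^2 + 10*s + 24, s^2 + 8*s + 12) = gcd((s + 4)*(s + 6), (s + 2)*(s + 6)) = s + 6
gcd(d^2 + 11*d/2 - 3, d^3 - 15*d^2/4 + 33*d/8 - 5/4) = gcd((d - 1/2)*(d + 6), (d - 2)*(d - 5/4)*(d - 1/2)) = d - 1/2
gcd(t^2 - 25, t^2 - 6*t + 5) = t - 5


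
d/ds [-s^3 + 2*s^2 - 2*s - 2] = -3*s^2 + 4*s - 2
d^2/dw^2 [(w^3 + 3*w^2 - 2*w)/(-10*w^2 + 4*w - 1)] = 2*(74*w^3 + 102*w^2 - 63*w + 5)/(1000*w^6 - 1200*w^5 + 780*w^4 - 304*w^3 + 78*w^2 - 12*w + 1)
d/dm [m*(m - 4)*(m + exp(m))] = m*(m - 4)*(exp(m) + 1) + m*(m + exp(m)) + (m - 4)*(m + exp(m))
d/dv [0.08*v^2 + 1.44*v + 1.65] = 0.16*v + 1.44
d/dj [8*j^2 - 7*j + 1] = 16*j - 7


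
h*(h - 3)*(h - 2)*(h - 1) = h^4 - 6*h^3 + 11*h^2 - 6*h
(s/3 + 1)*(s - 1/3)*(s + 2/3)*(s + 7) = s^4/3 + 31*s^3/9 + 217*s^2/27 + 43*s/27 - 14/9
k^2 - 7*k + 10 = (k - 5)*(k - 2)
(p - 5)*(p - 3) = p^2 - 8*p + 15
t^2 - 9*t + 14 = (t - 7)*(t - 2)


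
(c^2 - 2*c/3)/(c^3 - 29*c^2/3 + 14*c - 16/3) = c/(c^2 - 9*c + 8)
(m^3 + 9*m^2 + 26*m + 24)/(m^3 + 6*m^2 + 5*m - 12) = (m + 2)/(m - 1)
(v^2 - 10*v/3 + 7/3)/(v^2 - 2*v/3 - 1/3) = (3*v - 7)/(3*v + 1)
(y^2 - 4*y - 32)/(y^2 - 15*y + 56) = (y + 4)/(y - 7)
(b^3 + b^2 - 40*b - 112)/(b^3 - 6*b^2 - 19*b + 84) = (b + 4)/(b - 3)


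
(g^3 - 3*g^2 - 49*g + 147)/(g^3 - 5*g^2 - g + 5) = (g^3 - 3*g^2 - 49*g + 147)/(g^3 - 5*g^2 - g + 5)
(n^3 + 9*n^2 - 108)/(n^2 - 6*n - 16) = (-n^3 - 9*n^2 + 108)/(-n^2 + 6*n + 16)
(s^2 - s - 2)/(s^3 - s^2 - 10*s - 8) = (s - 2)/(s^2 - 2*s - 8)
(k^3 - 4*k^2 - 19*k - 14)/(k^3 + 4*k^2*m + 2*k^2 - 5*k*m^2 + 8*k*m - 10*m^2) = (k^2 - 6*k - 7)/(k^2 + 4*k*m - 5*m^2)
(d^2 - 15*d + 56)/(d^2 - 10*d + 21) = (d - 8)/(d - 3)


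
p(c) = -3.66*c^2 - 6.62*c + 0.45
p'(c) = -7.32*c - 6.62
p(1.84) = -24.12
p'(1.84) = -20.09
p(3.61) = -71.15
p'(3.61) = -33.05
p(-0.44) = 2.65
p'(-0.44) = -3.40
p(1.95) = -26.38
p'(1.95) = -20.89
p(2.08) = -29.15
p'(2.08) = -21.85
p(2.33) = -34.84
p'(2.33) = -23.68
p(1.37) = -15.49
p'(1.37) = -16.65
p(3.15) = -56.72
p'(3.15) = -29.68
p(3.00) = -52.35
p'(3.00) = -28.58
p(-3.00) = -12.63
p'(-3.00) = 15.34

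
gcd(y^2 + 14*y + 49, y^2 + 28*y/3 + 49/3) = y + 7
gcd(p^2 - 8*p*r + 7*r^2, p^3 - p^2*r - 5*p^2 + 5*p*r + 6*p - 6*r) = p - r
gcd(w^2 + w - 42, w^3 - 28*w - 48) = w - 6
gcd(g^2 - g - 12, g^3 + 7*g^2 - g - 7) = 1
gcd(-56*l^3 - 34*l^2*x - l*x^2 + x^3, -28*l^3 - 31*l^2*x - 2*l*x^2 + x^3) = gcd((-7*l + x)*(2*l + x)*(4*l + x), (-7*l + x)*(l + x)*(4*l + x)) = -28*l^2 - 3*l*x + x^2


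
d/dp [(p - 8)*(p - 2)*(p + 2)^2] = 4*p^3 - 18*p^2 - 40*p + 24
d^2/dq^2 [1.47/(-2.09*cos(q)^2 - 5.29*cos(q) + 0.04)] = (25.684428*(1 - cos(q)^2)^2 + 48.757401*cos(q)^3 + 54.470409*cos(q)^2 - 97.20375*cos(q) - 108.203466)/(2.09*cos(q)^2 + 5.29*cos(q) - 0.04)^3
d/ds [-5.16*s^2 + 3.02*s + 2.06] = 3.02 - 10.32*s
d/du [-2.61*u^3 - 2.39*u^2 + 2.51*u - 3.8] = -7.83*u^2 - 4.78*u + 2.51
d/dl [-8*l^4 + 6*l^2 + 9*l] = -32*l^3 + 12*l + 9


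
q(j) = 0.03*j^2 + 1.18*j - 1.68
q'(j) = 0.06*j + 1.18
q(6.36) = 7.04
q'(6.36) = 1.56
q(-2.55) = -4.49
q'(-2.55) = 1.03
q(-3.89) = -5.82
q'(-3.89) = 0.95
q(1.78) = 0.52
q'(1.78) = 1.29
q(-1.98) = -3.90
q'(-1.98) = 1.06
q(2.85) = 1.93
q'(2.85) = 1.35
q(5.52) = 5.75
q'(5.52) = 1.51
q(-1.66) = -3.56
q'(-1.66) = 1.08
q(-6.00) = -7.68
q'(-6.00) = 0.82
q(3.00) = 2.13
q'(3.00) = 1.36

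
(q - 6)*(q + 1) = q^2 - 5*q - 6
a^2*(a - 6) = a^3 - 6*a^2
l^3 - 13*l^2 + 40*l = l*(l - 8)*(l - 5)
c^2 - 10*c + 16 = (c - 8)*(c - 2)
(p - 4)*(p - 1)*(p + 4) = p^3 - p^2 - 16*p + 16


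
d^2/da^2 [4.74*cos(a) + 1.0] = -4.74*cos(a)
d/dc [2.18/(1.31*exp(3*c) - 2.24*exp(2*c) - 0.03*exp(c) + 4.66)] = (-8.5674*exp(2*c) + 9.7664*exp(c) + 0.0654)*exp(c)/(1.31*exp(3*c) - 2.24*exp(2*c) - 0.03*exp(c) + 4.66)^2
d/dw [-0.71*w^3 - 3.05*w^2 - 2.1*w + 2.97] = -2.13*w^2 - 6.1*w - 2.1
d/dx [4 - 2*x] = -2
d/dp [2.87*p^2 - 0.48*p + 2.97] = 5.74*p - 0.48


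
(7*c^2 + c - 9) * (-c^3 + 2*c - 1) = -7*c^5 - c^4 + 23*c^3 - 5*c^2 - 19*c + 9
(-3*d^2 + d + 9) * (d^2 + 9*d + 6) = -3*d^4 - 26*d^3 + 87*d + 54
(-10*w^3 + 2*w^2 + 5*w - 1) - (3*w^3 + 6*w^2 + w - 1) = -13*w^3 - 4*w^2 + 4*w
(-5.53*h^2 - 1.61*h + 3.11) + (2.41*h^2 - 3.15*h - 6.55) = -3.12*h^2 - 4.76*h - 3.44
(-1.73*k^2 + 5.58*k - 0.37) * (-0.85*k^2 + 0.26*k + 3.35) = 1.4705*k^4 - 5.1928*k^3 - 4.0302*k^2 + 18.5968*k - 1.2395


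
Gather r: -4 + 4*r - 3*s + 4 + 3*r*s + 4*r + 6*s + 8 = r*(3*s + 8) + 3*s + 8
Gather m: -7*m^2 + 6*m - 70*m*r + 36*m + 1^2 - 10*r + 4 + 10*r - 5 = -7*m^2 + m*(42 - 70*r)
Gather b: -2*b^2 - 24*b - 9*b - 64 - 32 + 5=-2*b^2 - 33*b - 91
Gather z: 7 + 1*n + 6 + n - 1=2*n + 12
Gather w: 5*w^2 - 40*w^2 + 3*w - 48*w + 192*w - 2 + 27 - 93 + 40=-35*w^2 + 147*w - 28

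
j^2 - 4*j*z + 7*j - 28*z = (j + 7)*(j - 4*z)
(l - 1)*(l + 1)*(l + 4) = l^3 + 4*l^2 - l - 4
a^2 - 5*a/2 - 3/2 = (a - 3)*(a + 1/2)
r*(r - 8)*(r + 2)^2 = r^4 - 4*r^3 - 28*r^2 - 32*r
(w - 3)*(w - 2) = w^2 - 5*w + 6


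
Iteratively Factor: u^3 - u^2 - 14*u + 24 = (u + 4)*(u^2 - 5*u + 6) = (u - 3)*(u + 4)*(u - 2)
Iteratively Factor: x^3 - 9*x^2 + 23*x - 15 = (x - 5)*(x^2 - 4*x + 3) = (x - 5)*(x - 1)*(x - 3)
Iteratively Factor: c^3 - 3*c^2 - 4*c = (c + 1)*(c^2 - 4*c) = c*(c + 1)*(c - 4)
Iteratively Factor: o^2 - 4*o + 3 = (o - 1)*(o - 3)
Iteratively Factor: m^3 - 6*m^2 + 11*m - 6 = (m - 1)*(m^2 - 5*m + 6) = (m - 2)*(m - 1)*(m - 3)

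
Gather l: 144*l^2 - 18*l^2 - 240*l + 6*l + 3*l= 126*l^2 - 231*l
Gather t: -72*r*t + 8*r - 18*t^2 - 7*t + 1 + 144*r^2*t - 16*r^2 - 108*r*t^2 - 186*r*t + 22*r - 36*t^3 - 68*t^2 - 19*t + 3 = -16*r^2 + 30*r - 36*t^3 + t^2*(-108*r - 86) + t*(144*r^2 - 258*r - 26) + 4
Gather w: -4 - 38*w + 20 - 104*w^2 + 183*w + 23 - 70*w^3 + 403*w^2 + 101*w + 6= -70*w^3 + 299*w^2 + 246*w + 45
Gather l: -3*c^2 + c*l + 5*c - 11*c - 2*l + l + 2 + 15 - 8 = -3*c^2 - 6*c + l*(c - 1) + 9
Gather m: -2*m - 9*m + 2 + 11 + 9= 22 - 11*m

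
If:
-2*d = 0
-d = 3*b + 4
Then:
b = -4/3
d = 0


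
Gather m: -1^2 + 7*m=7*m - 1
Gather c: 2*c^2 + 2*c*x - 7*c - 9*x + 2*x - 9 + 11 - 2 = 2*c^2 + c*(2*x - 7) - 7*x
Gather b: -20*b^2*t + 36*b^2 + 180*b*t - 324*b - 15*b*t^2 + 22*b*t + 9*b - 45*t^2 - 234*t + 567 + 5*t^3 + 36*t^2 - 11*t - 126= b^2*(36 - 20*t) + b*(-15*t^2 + 202*t - 315) + 5*t^3 - 9*t^2 - 245*t + 441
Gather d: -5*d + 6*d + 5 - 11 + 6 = d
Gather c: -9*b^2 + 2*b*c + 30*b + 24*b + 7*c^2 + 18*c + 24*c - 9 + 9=-9*b^2 + 54*b + 7*c^2 + c*(2*b + 42)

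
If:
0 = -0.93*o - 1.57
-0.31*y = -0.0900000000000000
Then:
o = -1.69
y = 0.29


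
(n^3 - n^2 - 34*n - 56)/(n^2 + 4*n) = n - 5 - 14/n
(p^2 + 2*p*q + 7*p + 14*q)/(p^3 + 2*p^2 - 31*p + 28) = (p + 2*q)/(p^2 - 5*p + 4)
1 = 1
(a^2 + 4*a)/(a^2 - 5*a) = (a + 4)/(a - 5)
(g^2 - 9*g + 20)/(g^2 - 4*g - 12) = (-g^2 + 9*g - 20)/(-g^2 + 4*g + 12)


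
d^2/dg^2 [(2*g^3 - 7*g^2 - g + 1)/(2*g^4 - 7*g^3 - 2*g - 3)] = 2*(8*g^9 - 84*g^8 + 270*g^7 - 135*g^6 - 465*g^5 - 180*g^4 + 983*g^3 + 240*g^2 - 9*g - 53)/(8*g^12 - 84*g^11 + 294*g^10 - 367*g^9 + 132*g^8 - 42*g^7 - 417*g^6 - 12*g^5 - 198*g^4 - 197*g^3 - 36*g^2 - 54*g - 27)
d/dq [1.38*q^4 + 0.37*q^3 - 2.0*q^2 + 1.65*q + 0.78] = 5.52*q^3 + 1.11*q^2 - 4.0*q + 1.65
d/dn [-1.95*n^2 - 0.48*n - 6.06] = -3.9*n - 0.48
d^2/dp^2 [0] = 0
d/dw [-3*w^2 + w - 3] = 1 - 6*w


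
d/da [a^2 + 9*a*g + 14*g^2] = 2*a + 9*g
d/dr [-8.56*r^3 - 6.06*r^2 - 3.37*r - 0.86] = -25.68*r^2 - 12.12*r - 3.37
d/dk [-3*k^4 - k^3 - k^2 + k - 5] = -12*k^3 - 3*k^2 - 2*k + 1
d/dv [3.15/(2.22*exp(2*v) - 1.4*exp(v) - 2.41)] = (4.41 - 13.986*exp(v))*exp(v)/(-2.22*exp(2*v) + 1.4*exp(v) + 2.41)^2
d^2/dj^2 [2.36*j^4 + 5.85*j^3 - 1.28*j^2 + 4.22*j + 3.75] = 28.32*j^2 + 35.1*j - 2.56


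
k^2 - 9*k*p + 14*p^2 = (k - 7*p)*(k - 2*p)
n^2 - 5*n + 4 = (n - 4)*(n - 1)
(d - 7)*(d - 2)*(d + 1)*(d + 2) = d^4 - 6*d^3 - 11*d^2 + 24*d + 28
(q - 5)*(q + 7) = q^2 + 2*q - 35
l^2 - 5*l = l*(l - 5)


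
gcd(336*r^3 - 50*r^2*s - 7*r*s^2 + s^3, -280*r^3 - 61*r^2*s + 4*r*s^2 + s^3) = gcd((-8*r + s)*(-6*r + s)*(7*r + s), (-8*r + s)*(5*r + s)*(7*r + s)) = 56*r^2 + r*s - s^2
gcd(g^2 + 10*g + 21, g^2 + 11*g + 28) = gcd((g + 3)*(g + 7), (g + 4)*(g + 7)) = g + 7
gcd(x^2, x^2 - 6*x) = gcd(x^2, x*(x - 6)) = x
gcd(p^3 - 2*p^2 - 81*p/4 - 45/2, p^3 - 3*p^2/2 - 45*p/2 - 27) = p^2 - 9*p/2 - 9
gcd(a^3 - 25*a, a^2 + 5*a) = a^2 + 5*a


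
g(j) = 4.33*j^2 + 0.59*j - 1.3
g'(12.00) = 104.51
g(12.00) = 629.30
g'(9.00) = 78.53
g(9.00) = 354.74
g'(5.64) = 49.43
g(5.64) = 139.76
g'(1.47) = 13.32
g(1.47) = 8.92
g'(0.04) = 0.94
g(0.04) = -1.27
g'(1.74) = 15.66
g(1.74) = 12.84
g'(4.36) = 38.35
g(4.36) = 83.58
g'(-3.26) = -27.64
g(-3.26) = 42.79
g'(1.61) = 14.53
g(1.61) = 10.87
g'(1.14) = 10.46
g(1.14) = 5.00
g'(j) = 8.66*j + 0.59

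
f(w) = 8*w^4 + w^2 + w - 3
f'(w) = 32*w^3 + 2*w + 1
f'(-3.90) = -1905.01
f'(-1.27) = -67.09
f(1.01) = 7.35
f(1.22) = 17.43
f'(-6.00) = -6923.00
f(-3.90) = 1859.06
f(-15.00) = 405207.00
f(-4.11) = 2292.53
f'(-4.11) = -2228.87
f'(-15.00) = -108029.00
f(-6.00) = 10395.00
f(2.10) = 159.09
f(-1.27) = 18.15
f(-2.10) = 154.89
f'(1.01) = 35.99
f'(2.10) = 301.55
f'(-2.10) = -299.55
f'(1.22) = 61.55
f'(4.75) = 3440.00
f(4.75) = 4096.84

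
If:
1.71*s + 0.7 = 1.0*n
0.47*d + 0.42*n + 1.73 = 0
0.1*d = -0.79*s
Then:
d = -5.34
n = 1.86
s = 0.68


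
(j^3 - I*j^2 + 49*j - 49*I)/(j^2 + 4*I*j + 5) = (j^2 + 49)/(j + 5*I)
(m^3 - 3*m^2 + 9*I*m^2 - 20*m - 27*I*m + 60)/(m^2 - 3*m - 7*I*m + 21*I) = (m^2 + 9*I*m - 20)/(m - 7*I)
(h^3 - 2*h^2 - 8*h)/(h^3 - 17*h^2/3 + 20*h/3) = 3*(h + 2)/(3*h - 5)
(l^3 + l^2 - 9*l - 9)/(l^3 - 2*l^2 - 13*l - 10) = (l^2 - 9)/(l^2 - 3*l - 10)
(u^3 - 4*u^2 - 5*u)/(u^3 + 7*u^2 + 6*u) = (u - 5)/(u + 6)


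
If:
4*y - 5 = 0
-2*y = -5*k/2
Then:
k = 1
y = 5/4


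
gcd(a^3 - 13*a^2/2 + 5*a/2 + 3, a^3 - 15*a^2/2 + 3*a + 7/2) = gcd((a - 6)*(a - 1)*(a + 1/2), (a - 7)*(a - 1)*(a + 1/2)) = a^2 - a/2 - 1/2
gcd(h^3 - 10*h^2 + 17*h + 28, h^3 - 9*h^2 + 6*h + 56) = h^2 - 11*h + 28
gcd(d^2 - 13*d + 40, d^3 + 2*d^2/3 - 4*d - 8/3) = 1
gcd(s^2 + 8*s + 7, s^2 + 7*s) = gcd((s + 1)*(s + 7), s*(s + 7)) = s + 7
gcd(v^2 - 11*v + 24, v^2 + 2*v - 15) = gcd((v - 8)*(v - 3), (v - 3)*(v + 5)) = v - 3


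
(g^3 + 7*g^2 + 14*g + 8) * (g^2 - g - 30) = g^5 + 6*g^4 - 23*g^3 - 216*g^2 - 428*g - 240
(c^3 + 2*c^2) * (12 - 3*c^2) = -3*c^5 - 6*c^4 + 12*c^3 + 24*c^2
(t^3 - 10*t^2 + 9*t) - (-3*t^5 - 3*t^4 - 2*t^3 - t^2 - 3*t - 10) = 3*t^5 + 3*t^4 + 3*t^3 - 9*t^2 + 12*t + 10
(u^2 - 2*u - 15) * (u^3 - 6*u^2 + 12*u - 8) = u^5 - 8*u^4 + 9*u^3 + 58*u^2 - 164*u + 120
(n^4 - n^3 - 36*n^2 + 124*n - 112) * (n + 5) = n^5 + 4*n^4 - 41*n^3 - 56*n^2 + 508*n - 560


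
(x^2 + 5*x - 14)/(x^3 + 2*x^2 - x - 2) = (x^2 + 5*x - 14)/(x^3 + 2*x^2 - x - 2)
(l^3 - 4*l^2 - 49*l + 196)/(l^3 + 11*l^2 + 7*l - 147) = (l^2 - 11*l + 28)/(l^2 + 4*l - 21)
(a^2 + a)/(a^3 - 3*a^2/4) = 4*(a + 1)/(a*(4*a - 3))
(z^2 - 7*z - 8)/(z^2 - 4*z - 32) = (z + 1)/(z + 4)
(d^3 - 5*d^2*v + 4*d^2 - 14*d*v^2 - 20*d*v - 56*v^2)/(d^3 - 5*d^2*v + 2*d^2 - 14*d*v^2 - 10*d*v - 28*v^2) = (d + 4)/(d + 2)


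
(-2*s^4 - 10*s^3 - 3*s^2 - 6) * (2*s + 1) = -4*s^5 - 22*s^4 - 16*s^3 - 3*s^2 - 12*s - 6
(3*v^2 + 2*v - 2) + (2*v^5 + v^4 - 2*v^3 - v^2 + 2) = 2*v^5 + v^4 - 2*v^3 + 2*v^2 + 2*v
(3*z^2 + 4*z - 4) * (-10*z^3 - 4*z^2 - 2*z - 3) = -30*z^5 - 52*z^4 + 18*z^3 - z^2 - 4*z + 12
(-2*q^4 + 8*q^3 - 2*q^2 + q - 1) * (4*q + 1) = -8*q^5 + 30*q^4 + 2*q^2 - 3*q - 1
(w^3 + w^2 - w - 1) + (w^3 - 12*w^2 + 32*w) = 2*w^3 - 11*w^2 + 31*w - 1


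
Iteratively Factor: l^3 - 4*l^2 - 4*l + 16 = (l - 2)*(l^2 - 2*l - 8) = (l - 4)*(l - 2)*(l + 2)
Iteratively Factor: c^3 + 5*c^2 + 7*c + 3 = (c + 1)*(c^2 + 4*c + 3) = (c + 1)^2*(c + 3)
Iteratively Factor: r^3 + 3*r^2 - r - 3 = (r + 3)*(r^2 - 1) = (r + 1)*(r + 3)*(r - 1)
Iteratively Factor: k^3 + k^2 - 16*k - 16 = (k + 1)*(k^2 - 16) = (k + 1)*(k + 4)*(k - 4)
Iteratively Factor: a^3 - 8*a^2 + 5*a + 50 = (a - 5)*(a^2 - 3*a - 10) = (a - 5)*(a + 2)*(a - 5)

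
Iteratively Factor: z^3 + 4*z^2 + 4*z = (z + 2)*(z^2 + 2*z) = (z + 2)^2*(z)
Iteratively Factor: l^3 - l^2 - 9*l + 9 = (l - 3)*(l^2 + 2*l - 3) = (l - 3)*(l + 3)*(l - 1)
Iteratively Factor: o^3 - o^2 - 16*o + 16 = (o - 1)*(o^2 - 16) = (o - 1)*(o + 4)*(o - 4)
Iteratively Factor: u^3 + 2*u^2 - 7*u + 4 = (u - 1)*(u^2 + 3*u - 4) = (u - 1)*(u + 4)*(u - 1)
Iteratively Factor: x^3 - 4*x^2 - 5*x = (x)*(x^2 - 4*x - 5) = x*(x - 5)*(x + 1)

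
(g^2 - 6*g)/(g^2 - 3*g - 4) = g*(6 - g)/(-g^2 + 3*g + 4)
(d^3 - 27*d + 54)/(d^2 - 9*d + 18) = (d^2 + 3*d - 18)/(d - 6)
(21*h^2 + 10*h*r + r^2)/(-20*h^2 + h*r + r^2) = (21*h^2 + 10*h*r + r^2)/(-20*h^2 + h*r + r^2)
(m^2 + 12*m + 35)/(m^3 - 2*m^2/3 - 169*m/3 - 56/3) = 3*(m + 5)/(3*m^2 - 23*m - 8)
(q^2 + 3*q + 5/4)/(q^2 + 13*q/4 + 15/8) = 2*(2*q + 1)/(4*q + 3)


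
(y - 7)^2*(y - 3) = y^3 - 17*y^2 + 91*y - 147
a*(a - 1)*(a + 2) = a^3 + a^2 - 2*a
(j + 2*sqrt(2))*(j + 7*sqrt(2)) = j^2 + 9*sqrt(2)*j + 28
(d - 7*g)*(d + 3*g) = d^2 - 4*d*g - 21*g^2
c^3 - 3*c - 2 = (c - 2)*(c + 1)^2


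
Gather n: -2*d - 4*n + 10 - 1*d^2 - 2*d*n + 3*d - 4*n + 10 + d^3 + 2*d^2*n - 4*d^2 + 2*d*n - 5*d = d^3 - 5*d^2 - 4*d + n*(2*d^2 - 8) + 20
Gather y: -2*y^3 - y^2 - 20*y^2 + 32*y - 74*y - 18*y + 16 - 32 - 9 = -2*y^3 - 21*y^2 - 60*y - 25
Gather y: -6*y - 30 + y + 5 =-5*y - 25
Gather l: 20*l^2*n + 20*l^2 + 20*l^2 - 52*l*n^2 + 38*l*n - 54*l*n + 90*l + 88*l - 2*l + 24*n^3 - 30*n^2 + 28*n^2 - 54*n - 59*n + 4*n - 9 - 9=l^2*(20*n + 40) + l*(-52*n^2 - 16*n + 176) + 24*n^3 - 2*n^2 - 109*n - 18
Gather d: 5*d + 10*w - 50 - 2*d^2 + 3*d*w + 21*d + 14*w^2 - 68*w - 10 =-2*d^2 + d*(3*w + 26) + 14*w^2 - 58*w - 60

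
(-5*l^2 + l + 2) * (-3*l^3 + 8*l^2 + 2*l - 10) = 15*l^5 - 43*l^4 - 8*l^3 + 68*l^2 - 6*l - 20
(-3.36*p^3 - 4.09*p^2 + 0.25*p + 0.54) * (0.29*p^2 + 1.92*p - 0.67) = -0.9744*p^5 - 7.6373*p^4 - 5.5291*p^3 + 3.3769*p^2 + 0.8693*p - 0.3618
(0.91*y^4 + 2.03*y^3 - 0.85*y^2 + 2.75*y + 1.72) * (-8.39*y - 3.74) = -7.6349*y^5 - 20.4351*y^4 - 0.4607*y^3 - 19.8935*y^2 - 24.7158*y - 6.4328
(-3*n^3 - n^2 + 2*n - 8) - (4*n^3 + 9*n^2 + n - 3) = -7*n^3 - 10*n^2 + n - 5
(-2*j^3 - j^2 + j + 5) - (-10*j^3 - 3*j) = 8*j^3 - j^2 + 4*j + 5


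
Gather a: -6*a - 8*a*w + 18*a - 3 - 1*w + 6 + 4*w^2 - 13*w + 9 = a*(12 - 8*w) + 4*w^2 - 14*w + 12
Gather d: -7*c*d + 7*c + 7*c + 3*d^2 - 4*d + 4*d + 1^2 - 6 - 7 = -7*c*d + 14*c + 3*d^2 - 12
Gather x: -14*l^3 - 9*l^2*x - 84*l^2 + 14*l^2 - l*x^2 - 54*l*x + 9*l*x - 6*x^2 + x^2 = -14*l^3 - 70*l^2 + x^2*(-l - 5) + x*(-9*l^2 - 45*l)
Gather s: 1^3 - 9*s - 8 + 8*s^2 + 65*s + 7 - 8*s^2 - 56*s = 0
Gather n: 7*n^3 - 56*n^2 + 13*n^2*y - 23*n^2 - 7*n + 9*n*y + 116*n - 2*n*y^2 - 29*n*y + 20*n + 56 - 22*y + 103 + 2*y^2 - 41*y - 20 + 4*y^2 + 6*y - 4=7*n^3 + n^2*(13*y - 79) + n*(-2*y^2 - 20*y + 129) + 6*y^2 - 57*y + 135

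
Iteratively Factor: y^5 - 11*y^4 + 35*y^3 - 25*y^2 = (y - 5)*(y^4 - 6*y^3 + 5*y^2) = y*(y - 5)*(y^3 - 6*y^2 + 5*y) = y*(y - 5)*(y - 1)*(y^2 - 5*y) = y^2*(y - 5)*(y - 1)*(y - 5)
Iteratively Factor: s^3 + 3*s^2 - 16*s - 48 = (s + 4)*(s^2 - s - 12) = (s + 3)*(s + 4)*(s - 4)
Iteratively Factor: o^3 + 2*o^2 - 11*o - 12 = (o - 3)*(o^2 + 5*o + 4) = (o - 3)*(o + 1)*(o + 4)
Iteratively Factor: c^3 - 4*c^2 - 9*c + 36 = (c - 3)*(c^2 - c - 12) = (c - 4)*(c - 3)*(c + 3)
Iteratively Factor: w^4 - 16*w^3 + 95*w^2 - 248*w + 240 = (w - 3)*(w^3 - 13*w^2 + 56*w - 80) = (w - 5)*(w - 3)*(w^2 - 8*w + 16) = (w - 5)*(w - 4)*(w - 3)*(w - 4)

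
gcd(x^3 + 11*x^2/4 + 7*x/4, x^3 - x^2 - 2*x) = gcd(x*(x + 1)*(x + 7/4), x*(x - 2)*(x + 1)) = x^2 + x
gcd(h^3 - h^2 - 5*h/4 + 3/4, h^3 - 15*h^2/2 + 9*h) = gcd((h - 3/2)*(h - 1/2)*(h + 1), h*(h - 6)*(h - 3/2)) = h - 3/2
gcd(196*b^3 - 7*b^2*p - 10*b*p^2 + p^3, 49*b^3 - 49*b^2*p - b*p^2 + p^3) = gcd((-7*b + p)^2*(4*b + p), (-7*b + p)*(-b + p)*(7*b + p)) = -7*b + p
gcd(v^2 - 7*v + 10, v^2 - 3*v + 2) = v - 2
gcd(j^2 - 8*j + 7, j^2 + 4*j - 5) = j - 1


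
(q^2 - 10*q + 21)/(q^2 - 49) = (q - 3)/(q + 7)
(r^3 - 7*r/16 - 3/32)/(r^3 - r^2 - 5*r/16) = (4*r^2 - r - 3/2)/(r*(4*r - 5))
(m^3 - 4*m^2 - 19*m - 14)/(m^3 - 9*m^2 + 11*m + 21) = (m + 2)/(m - 3)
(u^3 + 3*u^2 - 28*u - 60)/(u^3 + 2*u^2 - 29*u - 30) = (u + 2)/(u + 1)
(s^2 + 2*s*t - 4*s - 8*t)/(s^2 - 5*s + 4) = (s + 2*t)/(s - 1)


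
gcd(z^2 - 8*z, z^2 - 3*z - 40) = z - 8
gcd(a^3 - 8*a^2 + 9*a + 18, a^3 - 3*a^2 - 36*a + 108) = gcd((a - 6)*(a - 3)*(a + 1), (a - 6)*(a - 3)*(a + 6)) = a^2 - 9*a + 18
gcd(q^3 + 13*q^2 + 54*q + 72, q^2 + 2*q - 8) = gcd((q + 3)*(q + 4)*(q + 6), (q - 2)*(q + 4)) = q + 4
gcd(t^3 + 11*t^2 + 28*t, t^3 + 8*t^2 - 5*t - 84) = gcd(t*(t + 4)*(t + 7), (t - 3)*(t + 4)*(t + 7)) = t^2 + 11*t + 28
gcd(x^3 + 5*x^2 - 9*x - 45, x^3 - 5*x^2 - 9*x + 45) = x^2 - 9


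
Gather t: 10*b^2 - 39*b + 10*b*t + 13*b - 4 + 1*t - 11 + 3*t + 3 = 10*b^2 - 26*b + t*(10*b + 4) - 12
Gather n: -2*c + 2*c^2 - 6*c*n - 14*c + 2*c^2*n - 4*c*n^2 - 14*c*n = 2*c^2 - 4*c*n^2 - 16*c + n*(2*c^2 - 20*c)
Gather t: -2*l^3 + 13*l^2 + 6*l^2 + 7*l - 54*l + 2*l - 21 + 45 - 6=-2*l^3 + 19*l^2 - 45*l + 18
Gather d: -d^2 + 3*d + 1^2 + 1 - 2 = -d^2 + 3*d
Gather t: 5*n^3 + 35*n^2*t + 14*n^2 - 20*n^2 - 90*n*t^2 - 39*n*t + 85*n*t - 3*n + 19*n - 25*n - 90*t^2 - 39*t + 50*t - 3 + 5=5*n^3 - 6*n^2 - 9*n + t^2*(-90*n - 90) + t*(35*n^2 + 46*n + 11) + 2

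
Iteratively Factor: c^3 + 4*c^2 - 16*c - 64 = (c + 4)*(c^2 - 16) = (c + 4)^2*(c - 4)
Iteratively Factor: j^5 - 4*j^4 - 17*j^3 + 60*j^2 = (j + 4)*(j^4 - 8*j^3 + 15*j^2) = j*(j + 4)*(j^3 - 8*j^2 + 15*j) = j^2*(j + 4)*(j^2 - 8*j + 15) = j^2*(j - 3)*(j + 4)*(j - 5)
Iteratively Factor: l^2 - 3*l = (l - 3)*(l)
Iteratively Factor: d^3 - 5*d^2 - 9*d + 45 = (d + 3)*(d^2 - 8*d + 15) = (d - 5)*(d + 3)*(d - 3)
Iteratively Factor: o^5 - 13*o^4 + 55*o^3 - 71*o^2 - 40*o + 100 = (o - 5)*(o^4 - 8*o^3 + 15*o^2 + 4*o - 20) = (o - 5)*(o - 2)*(o^3 - 6*o^2 + 3*o + 10) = (o - 5)*(o - 2)^2*(o^2 - 4*o - 5) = (o - 5)^2*(o - 2)^2*(o + 1)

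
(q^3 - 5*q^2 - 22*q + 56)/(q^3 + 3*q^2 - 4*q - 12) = (q^2 - 3*q - 28)/(q^2 + 5*q + 6)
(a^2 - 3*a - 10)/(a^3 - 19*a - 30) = 1/(a + 3)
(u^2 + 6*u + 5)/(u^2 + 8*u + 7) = (u + 5)/(u + 7)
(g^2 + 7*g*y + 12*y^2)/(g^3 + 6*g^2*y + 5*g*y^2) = (g^2 + 7*g*y + 12*y^2)/(g*(g^2 + 6*g*y + 5*y^2))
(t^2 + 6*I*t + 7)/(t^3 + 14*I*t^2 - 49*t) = (t - I)/(t*(t + 7*I))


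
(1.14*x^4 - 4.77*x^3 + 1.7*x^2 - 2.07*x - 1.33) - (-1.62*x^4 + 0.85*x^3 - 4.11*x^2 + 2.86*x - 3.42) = 2.76*x^4 - 5.62*x^3 + 5.81*x^2 - 4.93*x + 2.09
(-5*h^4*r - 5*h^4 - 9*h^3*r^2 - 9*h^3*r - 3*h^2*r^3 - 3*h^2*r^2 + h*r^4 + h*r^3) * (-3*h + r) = 15*h^5*r + 15*h^5 + 22*h^4*r^2 + 22*h^4*r - 6*h^2*r^4 - 6*h^2*r^3 + h*r^5 + h*r^4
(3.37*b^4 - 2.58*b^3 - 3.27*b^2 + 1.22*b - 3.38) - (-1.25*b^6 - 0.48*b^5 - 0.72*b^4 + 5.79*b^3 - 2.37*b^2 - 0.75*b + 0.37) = 1.25*b^6 + 0.48*b^5 + 4.09*b^4 - 8.37*b^3 - 0.9*b^2 + 1.97*b - 3.75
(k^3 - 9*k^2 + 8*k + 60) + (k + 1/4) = k^3 - 9*k^2 + 9*k + 241/4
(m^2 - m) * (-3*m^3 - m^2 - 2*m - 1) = -3*m^5 + 2*m^4 - m^3 + m^2 + m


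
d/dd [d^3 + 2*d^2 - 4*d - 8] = 3*d^2 + 4*d - 4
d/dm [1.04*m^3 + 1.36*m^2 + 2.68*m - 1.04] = 3.12*m^2 + 2.72*m + 2.68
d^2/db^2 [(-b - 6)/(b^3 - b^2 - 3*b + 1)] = 2*(-(b + 6)*(-3*b^2 + 2*b + 3)^2 + (3*b^2 - 2*b + (b + 6)*(3*b - 1) - 3)*(b^3 - b^2 - 3*b + 1))/(b^3 - b^2 - 3*b + 1)^3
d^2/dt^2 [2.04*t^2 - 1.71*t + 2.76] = 4.08000000000000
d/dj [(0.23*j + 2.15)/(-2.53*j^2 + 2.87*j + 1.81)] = (0.5819*j^2 + 10.879*j - 5.7542)/(6.4009*j^4 - 14.5222*j^3 - 0.9217*j^2 + 10.3894*j + 3.2761)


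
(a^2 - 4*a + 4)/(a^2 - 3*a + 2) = (a - 2)/(a - 1)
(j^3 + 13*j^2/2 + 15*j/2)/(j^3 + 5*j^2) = (j + 3/2)/j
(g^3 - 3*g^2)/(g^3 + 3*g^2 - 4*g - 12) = g^2*(g - 3)/(g^3 + 3*g^2 - 4*g - 12)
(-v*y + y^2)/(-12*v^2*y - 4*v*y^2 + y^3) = (v - y)/(12*v^2 + 4*v*y - y^2)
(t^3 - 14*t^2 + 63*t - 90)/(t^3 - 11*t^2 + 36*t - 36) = (t - 5)/(t - 2)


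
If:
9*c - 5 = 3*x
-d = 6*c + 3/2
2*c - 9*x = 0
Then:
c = 3/5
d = -51/10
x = 2/15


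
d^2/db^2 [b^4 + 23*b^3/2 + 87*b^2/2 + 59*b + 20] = 12*b^2 + 69*b + 87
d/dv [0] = 0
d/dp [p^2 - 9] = 2*p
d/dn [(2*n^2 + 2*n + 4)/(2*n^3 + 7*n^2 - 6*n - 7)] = 2*(-2*n^4 - 4*n^3 - 25*n^2 - 42*n + 5)/(4*n^6 + 28*n^5 + 25*n^4 - 112*n^3 - 62*n^2 + 84*n + 49)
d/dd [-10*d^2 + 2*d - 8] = 2 - 20*d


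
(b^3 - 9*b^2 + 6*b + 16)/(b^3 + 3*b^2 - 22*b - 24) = (b^2 - 10*b + 16)/(b^2 + 2*b - 24)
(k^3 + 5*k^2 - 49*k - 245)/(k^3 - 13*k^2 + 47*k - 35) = (k^2 + 12*k + 35)/(k^2 - 6*k + 5)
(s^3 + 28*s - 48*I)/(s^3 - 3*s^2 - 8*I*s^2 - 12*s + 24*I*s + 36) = (s^2 + 2*I*s + 24)/(s^2 + s*(-3 - 6*I) + 18*I)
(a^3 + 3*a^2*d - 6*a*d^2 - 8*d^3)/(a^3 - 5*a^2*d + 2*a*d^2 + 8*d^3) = (a + 4*d)/(a - 4*d)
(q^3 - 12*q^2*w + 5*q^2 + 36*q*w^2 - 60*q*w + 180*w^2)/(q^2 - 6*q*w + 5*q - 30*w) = q - 6*w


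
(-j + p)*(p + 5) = -j*p - 5*j + p^2 + 5*p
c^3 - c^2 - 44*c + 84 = (c - 6)*(c - 2)*(c + 7)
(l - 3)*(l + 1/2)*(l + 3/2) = l^3 - l^2 - 21*l/4 - 9/4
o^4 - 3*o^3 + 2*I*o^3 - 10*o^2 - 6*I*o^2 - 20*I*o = o*(o - 5)*(o + 2)*(o + 2*I)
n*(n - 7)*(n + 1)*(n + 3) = n^4 - 3*n^3 - 25*n^2 - 21*n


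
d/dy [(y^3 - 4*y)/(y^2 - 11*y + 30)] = (y^4 - 22*y^3 + 94*y^2 - 120)/(y^4 - 22*y^3 + 181*y^2 - 660*y + 900)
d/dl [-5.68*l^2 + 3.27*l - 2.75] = 3.27 - 11.36*l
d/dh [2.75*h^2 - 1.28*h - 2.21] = 5.5*h - 1.28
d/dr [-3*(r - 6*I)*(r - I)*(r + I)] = -9*r^2 + 36*I*r - 3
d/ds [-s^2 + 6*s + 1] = 6 - 2*s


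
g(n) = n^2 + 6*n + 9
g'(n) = 2*n + 6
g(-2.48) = 0.27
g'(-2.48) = 1.04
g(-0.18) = 7.95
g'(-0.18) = 5.64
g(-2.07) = 0.86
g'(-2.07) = 1.86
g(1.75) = 22.56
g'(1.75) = 9.50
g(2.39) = 29.05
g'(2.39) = 10.78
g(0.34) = 11.16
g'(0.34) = 6.68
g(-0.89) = 4.45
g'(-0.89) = 4.22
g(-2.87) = 0.02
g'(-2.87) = 0.26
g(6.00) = 81.00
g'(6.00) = 18.00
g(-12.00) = 81.00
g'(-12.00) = -18.00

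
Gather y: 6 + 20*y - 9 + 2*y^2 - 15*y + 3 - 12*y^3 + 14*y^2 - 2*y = -12*y^3 + 16*y^2 + 3*y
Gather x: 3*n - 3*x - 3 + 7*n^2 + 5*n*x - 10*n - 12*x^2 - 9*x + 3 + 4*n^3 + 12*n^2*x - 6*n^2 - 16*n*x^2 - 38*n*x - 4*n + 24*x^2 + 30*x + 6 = 4*n^3 + n^2 - 11*n + x^2*(12 - 16*n) + x*(12*n^2 - 33*n + 18) + 6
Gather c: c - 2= c - 2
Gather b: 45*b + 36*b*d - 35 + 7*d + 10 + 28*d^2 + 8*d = b*(36*d + 45) + 28*d^2 + 15*d - 25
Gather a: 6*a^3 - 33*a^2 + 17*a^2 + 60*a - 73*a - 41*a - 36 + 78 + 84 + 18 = 6*a^3 - 16*a^2 - 54*a + 144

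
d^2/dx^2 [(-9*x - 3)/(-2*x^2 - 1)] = 12*(6*x^3 + 6*x^2 - 9*x - 1)/(8*x^6 + 12*x^4 + 6*x^2 + 1)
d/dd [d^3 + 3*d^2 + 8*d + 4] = 3*d^2 + 6*d + 8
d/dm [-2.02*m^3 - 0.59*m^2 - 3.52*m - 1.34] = -6.06*m^2 - 1.18*m - 3.52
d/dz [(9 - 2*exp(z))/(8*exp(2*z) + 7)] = (16*exp(2*z) - 144*exp(z) - 14)*exp(z)/(64*exp(4*z) + 112*exp(2*z) + 49)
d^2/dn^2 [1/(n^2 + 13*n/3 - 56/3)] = 6*(-9*n^2 - 39*n + (6*n + 13)^2 + 168)/(3*n^2 + 13*n - 56)^3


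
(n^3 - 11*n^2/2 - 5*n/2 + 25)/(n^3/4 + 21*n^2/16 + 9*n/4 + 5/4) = 8*(2*n^2 - 15*n + 25)/(4*n^2 + 13*n + 10)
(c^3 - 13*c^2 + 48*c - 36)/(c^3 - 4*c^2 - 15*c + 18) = (c - 6)/(c + 3)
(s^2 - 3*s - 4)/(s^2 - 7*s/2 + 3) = 2*(s^2 - 3*s - 4)/(2*s^2 - 7*s + 6)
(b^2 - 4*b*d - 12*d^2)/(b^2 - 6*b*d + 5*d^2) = (b^2 - 4*b*d - 12*d^2)/(b^2 - 6*b*d + 5*d^2)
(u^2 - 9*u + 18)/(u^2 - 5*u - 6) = (u - 3)/(u + 1)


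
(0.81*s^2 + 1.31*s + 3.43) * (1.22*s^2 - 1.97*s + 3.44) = 0.9882*s^4 + 0.00249999999999995*s^3 + 4.3903*s^2 - 2.2507*s + 11.7992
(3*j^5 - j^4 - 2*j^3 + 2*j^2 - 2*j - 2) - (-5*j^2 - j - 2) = 3*j^5 - j^4 - 2*j^3 + 7*j^2 - j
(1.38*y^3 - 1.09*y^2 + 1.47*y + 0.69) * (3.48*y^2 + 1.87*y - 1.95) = 4.8024*y^5 - 1.2126*y^4 + 0.386299999999999*y^3 + 7.2756*y^2 - 1.5762*y - 1.3455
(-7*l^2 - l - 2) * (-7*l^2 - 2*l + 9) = 49*l^4 + 21*l^3 - 47*l^2 - 5*l - 18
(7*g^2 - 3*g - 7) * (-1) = -7*g^2 + 3*g + 7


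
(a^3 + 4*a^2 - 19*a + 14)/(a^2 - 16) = (a^3 + 4*a^2 - 19*a + 14)/(a^2 - 16)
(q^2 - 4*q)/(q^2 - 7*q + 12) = q/(q - 3)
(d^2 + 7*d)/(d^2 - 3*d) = (d + 7)/(d - 3)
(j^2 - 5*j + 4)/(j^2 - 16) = (j - 1)/(j + 4)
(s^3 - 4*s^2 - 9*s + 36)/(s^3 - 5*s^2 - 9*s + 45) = (s - 4)/(s - 5)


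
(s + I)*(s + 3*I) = s^2 + 4*I*s - 3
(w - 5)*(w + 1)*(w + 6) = w^3 + 2*w^2 - 29*w - 30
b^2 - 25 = (b - 5)*(b + 5)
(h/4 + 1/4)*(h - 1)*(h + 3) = h^3/4 + 3*h^2/4 - h/4 - 3/4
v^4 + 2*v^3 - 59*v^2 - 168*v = v*(v - 8)*(v + 3)*(v + 7)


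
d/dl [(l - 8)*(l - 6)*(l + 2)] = 3*l^2 - 24*l + 20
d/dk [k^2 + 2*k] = 2*k + 2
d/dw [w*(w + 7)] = 2*w + 7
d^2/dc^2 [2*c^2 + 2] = 4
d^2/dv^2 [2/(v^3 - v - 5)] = 4*(-3*v*(-v^3 + v + 5) - (3*v^2 - 1)^2)/(-v^3 + v + 5)^3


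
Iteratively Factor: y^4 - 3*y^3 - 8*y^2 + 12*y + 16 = (y - 4)*(y^3 + y^2 - 4*y - 4) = (y - 4)*(y - 2)*(y^2 + 3*y + 2) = (y - 4)*(y - 2)*(y + 1)*(y + 2)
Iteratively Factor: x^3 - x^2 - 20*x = (x - 5)*(x^2 + 4*x) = x*(x - 5)*(x + 4)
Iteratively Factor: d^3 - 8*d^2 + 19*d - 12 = (d - 3)*(d^2 - 5*d + 4) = (d - 3)*(d - 1)*(d - 4)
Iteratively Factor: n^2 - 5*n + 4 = (n - 4)*(n - 1)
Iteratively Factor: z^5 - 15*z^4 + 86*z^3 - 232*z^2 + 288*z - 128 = (z - 1)*(z^4 - 14*z^3 + 72*z^2 - 160*z + 128) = (z - 4)*(z - 1)*(z^3 - 10*z^2 + 32*z - 32) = (z - 4)*(z - 2)*(z - 1)*(z^2 - 8*z + 16) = (z - 4)^2*(z - 2)*(z - 1)*(z - 4)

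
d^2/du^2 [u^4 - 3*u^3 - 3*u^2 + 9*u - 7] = 12*u^2 - 18*u - 6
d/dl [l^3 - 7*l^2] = l*(3*l - 14)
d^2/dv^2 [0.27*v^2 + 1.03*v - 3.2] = 0.540000000000000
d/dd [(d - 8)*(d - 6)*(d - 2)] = 3*d^2 - 32*d + 76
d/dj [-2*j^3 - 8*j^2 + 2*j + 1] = -6*j^2 - 16*j + 2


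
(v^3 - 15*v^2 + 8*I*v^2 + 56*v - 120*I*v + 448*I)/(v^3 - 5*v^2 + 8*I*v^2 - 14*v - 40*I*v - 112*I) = (v - 8)/(v + 2)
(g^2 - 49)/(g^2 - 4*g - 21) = (g + 7)/(g + 3)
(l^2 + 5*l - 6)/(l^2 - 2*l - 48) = (l - 1)/(l - 8)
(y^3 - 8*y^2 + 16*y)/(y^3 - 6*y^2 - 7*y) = (-y^2 + 8*y - 16)/(-y^2 + 6*y + 7)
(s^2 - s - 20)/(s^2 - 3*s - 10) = (s + 4)/(s + 2)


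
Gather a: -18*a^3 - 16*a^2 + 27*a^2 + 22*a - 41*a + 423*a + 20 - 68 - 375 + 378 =-18*a^3 + 11*a^2 + 404*a - 45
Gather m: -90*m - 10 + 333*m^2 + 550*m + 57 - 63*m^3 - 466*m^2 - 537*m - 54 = -63*m^3 - 133*m^2 - 77*m - 7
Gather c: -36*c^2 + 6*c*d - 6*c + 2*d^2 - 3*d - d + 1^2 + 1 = -36*c^2 + c*(6*d - 6) + 2*d^2 - 4*d + 2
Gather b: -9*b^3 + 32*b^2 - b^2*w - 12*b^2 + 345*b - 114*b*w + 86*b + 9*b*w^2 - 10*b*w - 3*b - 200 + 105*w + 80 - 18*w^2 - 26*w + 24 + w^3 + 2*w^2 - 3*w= -9*b^3 + b^2*(20 - w) + b*(9*w^2 - 124*w + 428) + w^3 - 16*w^2 + 76*w - 96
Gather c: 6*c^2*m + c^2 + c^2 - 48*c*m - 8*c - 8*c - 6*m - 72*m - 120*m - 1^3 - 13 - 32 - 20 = c^2*(6*m + 2) + c*(-48*m - 16) - 198*m - 66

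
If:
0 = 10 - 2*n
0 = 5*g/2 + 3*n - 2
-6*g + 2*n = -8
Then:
No Solution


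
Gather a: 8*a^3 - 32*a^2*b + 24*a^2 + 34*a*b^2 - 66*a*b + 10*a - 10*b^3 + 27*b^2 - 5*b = 8*a^3 + a^2*(24 - 32*b) + a*(34*b^2 - 66*b + 10) - 10*b^3 + 27*b^2 - 5*b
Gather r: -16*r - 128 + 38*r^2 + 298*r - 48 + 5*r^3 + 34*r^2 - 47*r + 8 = 5*r^3 + 72*r^2 + 235*r - 168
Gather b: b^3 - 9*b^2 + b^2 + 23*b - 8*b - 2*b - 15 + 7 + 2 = b^3 - 8*b^2 + 13*b - 6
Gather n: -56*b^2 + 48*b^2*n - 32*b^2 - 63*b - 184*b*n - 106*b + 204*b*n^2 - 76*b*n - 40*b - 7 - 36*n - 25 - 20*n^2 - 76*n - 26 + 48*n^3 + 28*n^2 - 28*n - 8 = -88*b^2 - 209*b + 48*n^3 + n^2*(204*b + 8) + n*(48*b^2 - 260*b - 140) - 66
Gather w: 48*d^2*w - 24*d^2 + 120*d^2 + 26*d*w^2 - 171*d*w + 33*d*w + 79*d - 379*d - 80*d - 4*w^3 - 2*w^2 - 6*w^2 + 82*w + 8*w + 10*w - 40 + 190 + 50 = 96*d^2 - 380*d - 4*w^3 + w^2*(26*d - 8) + w*(48*d^2 - 138*d + 100) + 200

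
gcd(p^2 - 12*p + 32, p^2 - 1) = 1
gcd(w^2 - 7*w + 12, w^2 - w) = 1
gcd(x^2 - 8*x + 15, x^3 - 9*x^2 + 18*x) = x - 3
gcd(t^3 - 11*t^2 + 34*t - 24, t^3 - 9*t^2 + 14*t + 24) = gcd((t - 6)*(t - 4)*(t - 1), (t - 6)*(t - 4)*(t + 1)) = t^2 - 10*t + 24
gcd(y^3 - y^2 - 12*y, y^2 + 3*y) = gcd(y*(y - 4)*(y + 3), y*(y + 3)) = y^2 + 3*y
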